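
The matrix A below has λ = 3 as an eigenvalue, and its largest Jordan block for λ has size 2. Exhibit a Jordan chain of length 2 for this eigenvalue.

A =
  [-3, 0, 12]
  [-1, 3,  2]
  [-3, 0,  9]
A Jordan chain for λ = 3 of length 2:
v_1 = (-6, -1, -3)ᵀ
v_2 = (1, 0, 0)ᵀ

Let N = A − (3)·I. We want v_2 with N^2 v_2 = 0 but N^1 v_2 ≠ 0; then v_{j-1} := N · v_j for j = 2, …, 2.

Pick v_2 = (1, 0, 0)ᵀ.
Then v_1 = N · v_2 = (-6, -1, -3)ᵀ.

Sanity check: (A − (3)·I) v_1 = (0, 0, 0)ᵀ = 0. ✓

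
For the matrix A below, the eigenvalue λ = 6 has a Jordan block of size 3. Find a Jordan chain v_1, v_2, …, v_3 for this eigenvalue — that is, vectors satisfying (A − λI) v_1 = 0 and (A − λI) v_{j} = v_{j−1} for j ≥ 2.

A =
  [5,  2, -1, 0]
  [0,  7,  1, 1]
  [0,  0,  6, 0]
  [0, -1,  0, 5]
A Jordan chain for λ = 6 of length 3:
v_1 = (-2, -1, 0, 1)ᵀ
v_2 = (0, -1, 0, 0)ᵀ
v_3 = (1, 0, -1, 0)ᵀ

Let N = A − (6)·I. We want v_3 with N^3 v_3 = 0 but N^2 v_3 ≠ 0; then v_{j-1} := N · v_j for j = 3, …, 2.

Pick v_3 = (1, 0, -1, 0)ᵀ.
Then v_2 = N · v_3 = (0, -1, 0, 0)ᵀ.
Then v_1 = N · v_2 = (-2, -1, 0, 1)ᵀ.

Sanity check: (A − (6)·I) v_1 = (0, 0, 0, 0)ᵀ = 0. ✓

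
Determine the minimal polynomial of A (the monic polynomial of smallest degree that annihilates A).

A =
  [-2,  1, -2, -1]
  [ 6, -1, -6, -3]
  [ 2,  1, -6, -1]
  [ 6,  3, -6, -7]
x^2 + 8*x + 16

The characteristic polynomial is χ_A(x) = (x + 4)^4, so the eigenvalues are known. The minimal polynomial is
  m_A(x) = Π_λ (x − λ)^{k_λ}
where k_λ is the size of the *largest* Jordan block for λ (equivalently, the smallest k with (A − λI)^k v = 0 for every generalised eigenvector v of λ).

  λ = -4: largest Jordan block has size 2, contributing (x + 4)^2

So m_A(x) = (x + 4)^2 = x^2 + 8*x + 16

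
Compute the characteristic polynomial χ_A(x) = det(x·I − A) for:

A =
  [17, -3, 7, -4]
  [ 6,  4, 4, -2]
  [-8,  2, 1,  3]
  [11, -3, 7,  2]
x^4 - 24*x^3 + 216*x^2 - 864*x + 1296

Expanding det(x·I − A) (e.g. by cofactor expansion or by noting that A is similar to its Jordan form J, which has the same characteristic polynomial as A) gives
  χ_A(x) = x^4 - 24*x^3 + 216*x^2 - 864*x + 1296
which factors as (x - 6)^4. The eigenvalues (with algebraic multiplicities) are λ = 6 with multiplicity 4.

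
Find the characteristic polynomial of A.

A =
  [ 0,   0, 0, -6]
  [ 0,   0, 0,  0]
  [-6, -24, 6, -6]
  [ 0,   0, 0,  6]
x^4 - 12*x^3 + 36*x^2

Expanding det(x·I − A) (e.g. by cofactor expansion or by noting that A is similar to its Jordan form J, which has the same characteristic polynomial as A) gives
  χ_A(x) = x^4 - 12*x^3 + 36*x^2
which factors as x^2*(x - 6)^2. The eigenvalues (with algebraic multiplicities) are λ = 0 with multiplicity 2, λ = 6 with multiplicity 2.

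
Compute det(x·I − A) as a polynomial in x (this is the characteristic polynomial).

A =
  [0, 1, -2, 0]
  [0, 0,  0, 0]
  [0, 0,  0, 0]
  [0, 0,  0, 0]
x^4

Expanding det(x·I − A) (e.g. by cofactor expansion or by noting that A is similar to its Jordan form J, which has the same characteristic polynomial as A) gives
  χ_A(x) = x^4
which factors as x^4. The eigenvalues (with algebraic multiplicities) are λ = 0 with multiplicity 4.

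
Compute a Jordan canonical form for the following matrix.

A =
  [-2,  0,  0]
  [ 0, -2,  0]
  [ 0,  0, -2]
J_1(-2) ⊕ J_1(-2) ⊕ J_1(-2)

The characteristic polynomial is
  det(x·I − A) = x^3 + 6*x^2 + 12*x + 8 = (x + 2)^3

Eigenvalues and multiplicities (the geometric multiplicity of λ is n − rank(A − λI), which equals the number of Jordan blocks for λ):
  λ = -2: algebraic multiplicity = 3, geometric multiplicity = 3

Determining the block sizes for each eigenvalue:
  λ = -2: gm = am = 3, so every block has size 1 → block sizes [1, 1, 1]

Assembling the blocks gives a Jordan form
J =
  [-2,  0,  0]
  [ 0, -2,  0]
  [ 0,  0, -2]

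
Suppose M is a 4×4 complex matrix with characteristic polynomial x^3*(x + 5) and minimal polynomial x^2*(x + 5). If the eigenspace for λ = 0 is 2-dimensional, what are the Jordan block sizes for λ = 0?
Block sizes for λ = 0: [2, 1]

Step 1 — from the characteristic polynomial, algebraic multiplicity of λ = 0 is 3. From dim ker(M − (0)·I) = 2, there are exactly 2 Jordan blocks for λ = 0.
Step 2 — from the minimal polynomial, the factor (x − 0)^2 tells us the largest block for λ = 0 has size 2.
Step 3 — with total size 3, 2 blocks, and largest block 2, the block sizes (in nonincreasing order) are [2, 1].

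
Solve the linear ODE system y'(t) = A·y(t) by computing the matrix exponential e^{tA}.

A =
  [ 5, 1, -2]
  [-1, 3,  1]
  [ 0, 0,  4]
e^{tA} =
  [t*exp(4*t) + exp(4*t), t*exp(4*t), -t^2*exp(4*t)/2 - 2*t*exp(4*t)]
  [-t*exp(4*t), -t*exp(4*t) + exp(4*t), t^2*exp(4*t)/2 + t*exp(4*t)]
  [0, 0, exp(4*t)]

Strategy: write A = P · J · P⁻¹ where J is a Jordan canonical form, so e^{tA} = P · e^{tJ} · P⁻¹, and e^{tJ} can be computed block-by-block.

A has Jordan form
J =
  [4, 1, 0]
  [0, 4, 1]
  [0, 0, 4]
(up to reordering of blocks).

Per-block formulas:
  For a 3×3 Jordan block J_3(4): exp(t · J_3(4)) = e^(4t)·(I + t·N + (t^2/2)·N^2), where N is the 3×3 nilpotent shift.

After assembling e^{tJ} and conjugating by P, we get:

e^{tA} =
  [t*exp(4*t) + exp(4*t), t*exp(4*t), -t^2*exp(4*t)/2 - 2*t*exp(4*t)]
  [-t*exp(4*t), -t*exp(4*t) + exp(4*t), t^2*exp(4*t)/2 + t*exp(4*t)]
  [0, 0, exp(4*t)]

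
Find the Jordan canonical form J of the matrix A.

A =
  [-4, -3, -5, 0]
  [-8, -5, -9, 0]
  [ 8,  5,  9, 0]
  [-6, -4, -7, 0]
J_3(0) ⊕ J_1(0)

The characteristic polynomial is
  det(x·I − A) = x^4

Eigenvalues and multiplicities (the geometric multiplicity of λ is n − rank(A − λI), which equals the number of Jordan blocks for λ):
  λ = 0: algebraic multiplicity = 4, geometric multiplicity = 2

Determining the block sizes for each eigenvalue:
  λ = 0: with am = 4 and gm = 2, the partition is not yet determined (e.g. several partitions of 4 into 2 parts exist). Let N = A − (0)·I. Computing rank(N^1) = 2, rank(N^2) = 1, rank(N^3) = 0; the number of blocks of size ≥ j is rank(N^{j−1}) − rank(N^j), giving [2, 1, 1]. So we have 1 block(s) of size 3, 1 block(s) of size 1 → block sizes [3, 1]

Assembling the blocks gives a Jordan form
J =
  [0, 1, 0, 0]
  [0, 0, 1, 0]
  [0, 0, 0, 0]
  [0, 0, 0, 0]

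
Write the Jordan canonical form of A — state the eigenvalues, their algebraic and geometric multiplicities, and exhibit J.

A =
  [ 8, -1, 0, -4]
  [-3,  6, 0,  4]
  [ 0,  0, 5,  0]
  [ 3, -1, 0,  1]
J_2(5) ⊕ J_1(5) ⊕ J_1(5)

The characteristic polynomial is
  det(x·I − A) = x^4 - 20*x^3 + 150*x^2 - 500*x + 625 = (x - 5)^4

Eigenvalues and multiplicities (the geometric multiplicity of λ is n − rank(A − λI), which equals the number of Jordan blocks for λ):
  λ = 5: algebraic multiplicity = 4, geometric multiplicity = 3

Determining the block sizes for each eigenvalue:
  λ = 5: 3 blocks summing to 4 forces exactly one block of size 2 and the rest size 1 → block sizes [2, 1, 1]

Assembling the blocks gives a Jordan form
J =
  [5, 1, 0, 0]
  [0, 5, 0, 0]
  [0, 0, 5, 0]
  [0, 0, 0, 5]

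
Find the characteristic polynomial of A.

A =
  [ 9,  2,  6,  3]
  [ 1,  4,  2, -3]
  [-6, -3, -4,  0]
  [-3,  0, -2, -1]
x^4 - 8*x^3 + 24*x^2 - 32*x + 16

Expanding det(x·I − A) (e.g. by cofactor expansion or by noting that A is similar to its Jordan form J, which has the same characteristic polynomial as A) gives
  χ_A(x) = x^4 - 8*x^3 + 24*x^2 - 32*x + 16
which factors as (x - 2)^4. The eigenvalues (with algebraic multiplicities) are λ = 2 with multiplicity 4.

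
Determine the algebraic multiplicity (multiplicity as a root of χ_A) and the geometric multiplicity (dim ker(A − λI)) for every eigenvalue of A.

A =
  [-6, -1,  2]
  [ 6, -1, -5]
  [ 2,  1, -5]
λ = -4: alg = 3, geom = 1

Step 1 — factor the characteristic polynomial to read off the algebraic multiplicities:
  χ_A(x) = (x + 4)^3

Step 2 — compute geometric multiplicities via the rank-nullity identity g(λ) = n − rank(A − λI):
  rank(A − (-4)·I) = 2, so dim ker(A − (-4)·I) = n − 2 = 1

Summary:
  λ = -4: algebraic multiplicity = 3, geometric multiplicity = 1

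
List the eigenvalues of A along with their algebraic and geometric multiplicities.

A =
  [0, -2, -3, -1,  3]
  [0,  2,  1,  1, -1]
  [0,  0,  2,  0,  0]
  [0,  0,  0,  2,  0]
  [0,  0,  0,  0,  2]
λ = 0: alg = 1, geom = 1; λ = 2: alg = 4, geom = 3

Step 1 — factor the characteristic polynomial to read off the algebraic multiplicities:
  χ_A(x) = x*(x - 2)^4

Step 2 — compute geometric multiplicities via the rank-nullity identity g(λ) = n − rank(A − λI):
  rank(A − (0)·I) = 4, so dim ker(A − (0)·I) = n − 4 = 1
  rank(A − (2)·I) = 2, so dim ker(A − (2)·I) = n − 2 = 3

Summary:
  λ = 0: algebraic multiplicity = 1, geometric multiplicity = 1
  λ = 2: algebraic multiplicity = 4, geometric multiplicity = 3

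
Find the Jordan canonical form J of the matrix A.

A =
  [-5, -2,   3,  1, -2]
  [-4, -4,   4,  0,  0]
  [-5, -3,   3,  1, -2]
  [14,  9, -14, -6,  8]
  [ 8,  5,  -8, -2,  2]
J_2(-2) ⊕ J_2(-2) ⊕ J_1(-2)

The characteristic polynomial is
  det(x·I − A) = x^5 + 10*x^4 + 40*x^3 + 80*x^2 + 80*x + 32 = (x + 2)^5

Eigenvalues and multiplicities (the geometric multiplicity of λ is n − rank(A − λI), which equals the number of Jordan blocks for λ):
  λ = -2: algebraic multiplicity = 5, geometric multiplicity = 3

Determining the block sizes for each eigenvalue:
  λ = -2: with am = 5 and gm = 3, the partition is not yet determined (e.g. several partitions of 5 into 3 parts exist). Let N = A − (-2)·I. Computing rank(N^1) = 2, rank(N^2) = 0; the number of blocks of size ≥ j is rank(N^{j−1}) − rank(N^j), giving [3, 2]. So we have 2 block(s) of size 2, 1 block(s) of size 1 → block sizes [2, 2, 1]

Assembling the blocks gives a Jordan form
J =
  [-2,  1,  0,  0,  0]
  [ 0, -2,  0,  0,  0]
  [ 0,  0, -2,  1,  0]
  [ 0,  0,  0, -2,  0]
  [ 0,  0,  0,  0, -2]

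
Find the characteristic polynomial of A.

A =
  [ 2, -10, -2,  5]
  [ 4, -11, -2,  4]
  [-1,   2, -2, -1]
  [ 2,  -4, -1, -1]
x^4 + 12*x^3 + 54*x^2 + 108*x + 81

Expanding det(x·I − A) (e.g. by cofactor expansion or by noting that A is similar to its Jordan form J, which has the same characteristic polynomial as A) gives
  χ_A(x) = x^4 + 12*x^3 + 54*x^2 + 108*x + 81
which factors as (x + 3)^4. The eigenvalues (with algebraic multiplicities) are λ = -3 with multiplicity 4.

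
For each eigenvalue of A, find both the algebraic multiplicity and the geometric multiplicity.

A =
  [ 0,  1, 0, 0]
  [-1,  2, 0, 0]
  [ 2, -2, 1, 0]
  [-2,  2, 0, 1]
λ = 1: alg = 4, geom = 3

Step 1 — factor the characteristic polynomial to read off the algebraic multiplicities:
  χ_A(x) = (x - 1)^4

Step 2 — compute geometric multiplicities via the rank-nullity identity g(λ) = n − rank(A − λI):
  rank(A − (1)·I) = 1, so dim ker(A − (1)·I) = n − 1 = 3

Summary:
  λ = 1: algebraic multiplicity = 4, geometric multiplicity = 3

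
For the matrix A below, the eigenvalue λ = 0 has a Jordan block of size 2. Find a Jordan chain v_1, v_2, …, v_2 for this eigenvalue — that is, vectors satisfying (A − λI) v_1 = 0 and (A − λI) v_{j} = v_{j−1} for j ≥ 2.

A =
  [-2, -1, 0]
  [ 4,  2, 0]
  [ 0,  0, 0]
A Jordan chain for λ = 0 of length 2:
v_1 = (-2, 4, 0)ᵀ
v_2 = (1, 0, 0)ᵀ

Let N = A − (0)·I. We want v_2 with N^2 v_2 = 0 but N^1 v_2 ≠ 0; then v_{j-1} := N · v_j for j = 2, …, 2.

Pick v_2 = (1, 0, 0)ᵀ.
Then v_1 = N · v_2 = (-2, 4, 0)ᵀ.

Sanity check: (A − (0)·I) v_1 = (0, 0, 0)ᵀ = 0. ✓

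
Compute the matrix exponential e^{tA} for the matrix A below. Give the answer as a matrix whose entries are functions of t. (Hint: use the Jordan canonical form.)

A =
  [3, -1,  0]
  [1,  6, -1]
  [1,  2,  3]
e^{tA} =
  [-t*exp(4*t) + exp(4*t), -t^2*exp(4*t)/2 - t*exp(4*t), t^2*exp(4*t)/2]
  [t*exp(4*t), t^2*exp(4*t)/2 + 2*t*exp(4*t) + exp(4*t), -t^2*exp(4*t)/2 - t*exp(4*t)]
  [t*exp(4*t), t^2*exp(4*t)/2 + 2*t*exp(4*t), -t^2*exp(4*t)/2 - t*exp(4*t) + exp(4*t)]

Strategy: write A = P · J · P⁻¹ where J is a Jordan canonical form, so e^{tA} = P · e^{tJ} · P⁻¹, and e^{tJ} can be computed block-by-block.

A has Jordan form
J =
  [4, 1, 0]
  [0, 4, 1]
  [0, 0, 4]
(up to reordering of blocks).

Per-block formulas:
  For a 3×3 Jordan block J_3(4): exp(t · J_3(4)) = e^(4t)·(I + t·N + (t^2/2)·N^2), where N is the 3×3 nilpotent shift.

After assembling e^{tJ} and conjugating by P, we get:

e^{tA} =
  [-t*exp(4*t) + exp(4*t), -t^2*exp(4*t)/2 - t*exp(4*t), t^2*exp(4*t)/2]
  [t*exp(4*t), t^2*exp(4*t)/2 + 2*t*exp(4*t) + exp(4*t), -t^2*exp(4*t)/2 - t*exp(4*t)]
  [t*exp(4*t), t^2*exp(4*t)/2 + 2*t*exp(4*t), -t^2*exp(4*t)/2 - t*exp(4*t) + exp(4*t)]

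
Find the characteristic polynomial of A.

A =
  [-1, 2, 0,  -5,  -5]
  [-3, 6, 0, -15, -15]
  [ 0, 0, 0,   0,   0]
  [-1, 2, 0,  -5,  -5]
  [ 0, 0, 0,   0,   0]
x^5

Expanding det(x·I − A) (e.g. by cofactor expansion or by noting that A is similar to its Jordan form J, which has the same characteristic polynomial as A) gives
  χ_A(x) = x^5
which factors as x^5. The eigenvalues (with algebraic multiplicities) are λ = 0 with multiplicity 5.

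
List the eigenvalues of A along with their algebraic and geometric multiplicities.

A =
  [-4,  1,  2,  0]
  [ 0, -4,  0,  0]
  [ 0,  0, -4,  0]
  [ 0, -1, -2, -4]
λ = -4: alg = 4, geom = 3

Step 1 — factor the characteristic polynomial to read off the algebraic multiplicities:
  χ_A(x) = (x + 4)^4

Step 2 — compute geometric multiplicities via the rank-nullity identity g(λ) = n − rank(A − λI):
  rank(A − (-4)·I) = 1, so dim ker(A − (-4)·I) = n − 1 = 3

Summary:
  λ = -4: algebraic multiplicity = 4, geometric multiplicity = 3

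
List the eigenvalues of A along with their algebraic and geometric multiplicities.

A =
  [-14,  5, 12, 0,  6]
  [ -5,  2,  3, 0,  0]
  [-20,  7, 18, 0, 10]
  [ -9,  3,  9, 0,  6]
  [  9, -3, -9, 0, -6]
λ = 0: alg = 5, geom = 3

Step 1 — factor the characteristic polynomial to read off the algebraic multiplicities:
  χ_A(x) = x^5

Step 2 — compute geometric multiplicities via the rank-nullity identity g(λ) = n − rank(A − λI):
  rank(A − (0)·I) = 2, so dim ker(A − (0)·I) = n − 2 = 3

Summary:
  λ = 0: algebraic multiplicity = 5, geometric multiplicity = 3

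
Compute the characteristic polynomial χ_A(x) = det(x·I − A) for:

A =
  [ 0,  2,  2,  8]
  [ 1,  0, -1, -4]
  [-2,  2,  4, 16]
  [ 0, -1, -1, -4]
x^4

Expanding det(x·I − A) (e.g. by cofactor expansion or by noting that A is similar to its Jordan form J, which has the same characteristic polynomial as A) gives
  χ_A(x) = x^4
which factors as x^4. The eigenvalues (with algebraic multiplicities) are λ = 0 with multiplicity 4.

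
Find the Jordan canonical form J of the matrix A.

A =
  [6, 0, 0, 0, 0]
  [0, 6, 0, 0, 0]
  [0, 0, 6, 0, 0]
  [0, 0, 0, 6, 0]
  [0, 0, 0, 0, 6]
J_1(6) ⊕ J_1(6) ⊕ J_1(6) ⊕ J_1(6) ⊕ J_1(6)

The characteristic polynomial is
  det(x·I − A) = x^5 - 30*x^4 + 360*x^3 - 2160*x^2 + 6480*x - 7776 = (x - 6)^5

Eigenvalues and multiplicities (the geometric multiplicity of λ is n − rank(A − λI), which equals the number of Jordan blocks for λ):
  λ = 6: algebraic multiplicity = 5, geometric multiplicity = 5

Determining the block sizes for each eigenvalue:
  λ = 6: gm = am = 5, so every block has size 1 → block sizes [1, 1, 1, 1, 1]

Assembling the blocks gives a Jordan form
J =
  [6, 0, 0, 0, 0]
  [0, 6, 0, 0, 0]
  [0, 0, 6, 0, 0]
  [0, 0, 0, 6, 0]
  [0, 0, 0, 0, 6]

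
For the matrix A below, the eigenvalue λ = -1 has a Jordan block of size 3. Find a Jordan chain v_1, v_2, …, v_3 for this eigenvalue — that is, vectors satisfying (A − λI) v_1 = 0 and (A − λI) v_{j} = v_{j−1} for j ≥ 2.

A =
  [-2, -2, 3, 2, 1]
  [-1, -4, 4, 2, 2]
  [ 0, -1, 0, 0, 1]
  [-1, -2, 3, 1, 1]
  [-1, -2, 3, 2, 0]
A Jordan chain for λ = -1 of length 3:
v_1 = (-1, -1, 0, -1, -1)ᵀ
v_2 = (-2, -3, -1, -2, -2)ᵀ
v_3 = (0, 1, 0, 0, 0)ᵀ

Let N = A − (-1)·I. We want v_3 with N^3 v_3 = 0 but N^2 v_3 ≠ 0; then v_{j-1} := N · v_j for j = 3, …, 2.

Pick v_3 = (0, 1, 0, 0, 0)ᵀ.
Then v_2 = N · v_3 = (-2, -3, -1, -2, -2)ᵀ.
Then v_1 = N · v_2 = (-1, -1, 0, -1, -1)ᵀ.

Sanity check: (A − (-1)·I) v_1 = (0, 0, 0, 0, 0)ᵀ = 0. ✓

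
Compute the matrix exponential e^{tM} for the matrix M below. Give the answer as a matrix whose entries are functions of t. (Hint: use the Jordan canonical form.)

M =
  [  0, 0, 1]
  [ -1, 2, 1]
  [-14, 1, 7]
e^{tM} =
  [-5*t^2*exp(3*t)/2 - 3*t*exp(3*t) + exp(3*t), t^2*exp(3*t)/2, t^2*exp(3*t)/2 + t*exp(3*t)]
  [-5*t^2*exp(3*t) - t*exp(3*t), t^2*exp(3*t) - t*exp(3*t) + exp(3*t), t^2*exp(3*t) + t*exp(3*t)]
  [-15*t^2*exp(3*t)/2 - 14*t*exp(3*t), 3*t^2*exp(3*t)/2 + t*exp(3*t), 3*t^2*exp(3*t)/2 + 4*t*exp(3*t) + exp(3*t)]

Strategy: write M = P · J · P⁻¹ where J is a Jordan canonical form, so e^{tM} = P · e^{tJ} · P⁻¹, and e^{tJ} can be computed block-by-block.

M has Jordan form
J =
  [3, 1, 0]
  [0, 3, 1]
  [0, 0, 3]
(up to reordering of blocks).

Per-block formulas:
  For a 3×3 Jordan block J_3(3): exp(t · J_3(3)) = e^(3t)·(I + t·N + (t^2/2)·N^2), where N is the 3×3 nilpotent shift.

After assembling e^{tJ} and conjugating by P, we get:

e^{tM} =
  [-5*t^2*exp(3*t)/2 - 3*t*exp(3*t) + exp(3*t), t^2*exp(3*t)/2, t^2*exp(3*t)/2 + t*exp(3*t)]
  [-5*t^2*exp(3*t) - t*exp(3*t), t^2*exp(3*t) - t*exp(3*t) + exp(3*t), t^2*exp(3*t) + t*exp(3*t)]
  [-15*t^2*exp(3*t)/2 - 14*t*exp(3*t), 3*t^2*exp(3*t)/2 + t*exp(3*t), 3*t^2*exp(3*t)/2 + 4*t*exp(3*t) + exp(3*t)]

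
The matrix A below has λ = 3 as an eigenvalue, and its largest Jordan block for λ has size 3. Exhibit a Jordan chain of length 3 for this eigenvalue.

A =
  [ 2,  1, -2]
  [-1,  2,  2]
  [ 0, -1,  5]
A Jordan chain for λ = 3 of length 3:
v_1 = (0, 2, 1)ᵀ
v_2 = (-1, -1, 0)ᵀ
v_3 = (1, 0, 0)ᵀ

Let N = A − (3)·I. We want v_3 with N^3 v_3 = 0 but N^2 v_3 ≠ 0; then v_{j-1} := N · v_j for j = 3, …, 2.

Pick v_3 = (1, 0, 0)ᵀ.
Then v_2 = N · v_3 = (-1, -1, 0)ᵀ.
Then v_1 = N · v_2 = (0, 2, 1)ᵀ.

Sanity check: (A − (3)·I) v_1 = (0, 0, 0)ᵀ = 0. ✓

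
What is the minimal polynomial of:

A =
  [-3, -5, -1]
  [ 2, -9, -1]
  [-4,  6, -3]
x^3 + 15*x^2 + 75*x + 125

The characteristic polynomial is χ_A(x) = (x + 5)^3, so the eigenvalues are known. The minimal polynomial is
  m_A(x) = Π_λ (x − λ)^{k_λ}
where k_λ is the size of the *largest* Jordan block for λ (equivalently, the smallest k with (A − λI)^k v = 0 for every generalised eigenvector v of λ).

  λ = -5: largest Jordan block has size 3, contributing (x + 5)^3

So m_A(x) = (x + 5)^3 = x^3 + 15*x^2 + 75*x + 125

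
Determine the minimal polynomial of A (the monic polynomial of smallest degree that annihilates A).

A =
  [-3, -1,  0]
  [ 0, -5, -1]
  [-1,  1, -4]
x^3 + 12*x^2 + 48*x + 64

The characteristic polynomial is χ_A(x) = (x + 4)^3, so the eigenvalues are known. The minimal polynomial is
  m_A(x) = Π_λ (x − λ)^{k_λ}
where k_λ is the size of the *largest* Jordan block for λ (equivalently, the smallest k with (A − λI)^k v = 0 for every generalised eigenvector v of λ).

  λ = -4: largest Jordan block has size 3, contributing (x + 4)^3

So m_A(x) = (x + 4)^3 = x^3 + 12*x^2 + 48*x + 64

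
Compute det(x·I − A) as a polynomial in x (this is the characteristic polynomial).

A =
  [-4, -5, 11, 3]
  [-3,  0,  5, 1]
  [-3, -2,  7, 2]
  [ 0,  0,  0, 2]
x^4 - 5*x^3 + 6*x^2 + 4*x - 8

Expanding det(x·I − A) (e.g. by cofactor expansion or by noting that A is similar to its Jordan form J, which has the same characteristic polynomial as A) gives
  χ_A(x) = x^4 - 5*x^3 + 6*x^2 + 4*x - 8
which factors as (x - 2)^3*(x + 1). The eigenvalues (with algebraic multiplicities) are λ = -1 with multiplicity 1, λ = 2 with multiplicity 3.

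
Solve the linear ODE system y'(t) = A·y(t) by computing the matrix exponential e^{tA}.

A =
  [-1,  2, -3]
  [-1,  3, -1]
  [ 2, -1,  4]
e^{tA} =
  [t^2*exp(2*t)/2 - 3*t*exp(2*t) + exp(2*t), -t^2*exp(2*t)/2 + 2*t*exp(2*t), t^2*exp(2*t)/2 - 3*t*exp(2*t)]
  [-t*exp(2*t), t*exp(2*t) + exp(2*t), -t*exp(2*t)]
  [-t^2*exp(2*t)/2 + 2*t*exp(2*t), t^2*exp(2*t)/2 - t*exp(2*t), -t^2*exp(2*t)/2 + 2*t*exp(2*t) + exp(2*t)]

Strategy: write A = P · J · P⁻¹ where J is a Jordan canonical form, so e^{tA} = P · e^{tJ} · P⁻¹, and e^{tJ} can be computed block-by-block.

A has Jordan form
J =
  [2, 1, 0]
  [0, 2, 1]
  [0, 0, 2]
(up to reordering of blocks).

Per-block formulas:
  For a 3×3 Jordan block J_3(2): exp(t · J_3(2)) = e^(2t)·(I + t·N + (t^2/2)·N^2), where N is the 3×3 nilpotent shift.

After assembling e^{tJ} and conjugating by P, we get:

e^{tA} =
  [t^2*exp(2*t)/2 - 3*t*exp(2*t) + exp(2*t), -t^2*exp(2*t)/2 + 2*t*exp(2*t), t^2*exp(2*t)/2 - 3*t*exp(2*t)]
  [-t*exp(2*t), t*exp(2*t) + exp(2*t), -t*exp(2*t)]
  [-t^2*exp(2*t)/2 + 2*t*exp(2*t), t^2*exp(2*t)/2 - t*exp(2*t), -t^2*exp(2*t)/2 + 2*t*exp(2*t) + exp(2*t)]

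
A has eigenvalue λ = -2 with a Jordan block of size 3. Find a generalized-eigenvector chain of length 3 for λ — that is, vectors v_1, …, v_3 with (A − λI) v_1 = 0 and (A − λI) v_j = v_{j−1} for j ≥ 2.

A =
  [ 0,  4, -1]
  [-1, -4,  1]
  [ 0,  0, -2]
A Jordan chain for λ = -2 of length 3:
v_1 = (2, -1, 0)ᵀ
v_2 = (-1, 1, 0)ᵀ
v_3 = (0, 0, 1)ᵀ

Let N = A − (-2)·I. We want v_3 with N^3 v_3 = 0 but N^2 v_3 ≠ 0; then v_{j-1} := N · v_j for j = 3, …, 2.

Pick v_3 = (0, 0, 1)ᵀ.
Then v_2 = N · v_3 = (-1, 1, 0)ᵀ.
Then v_1 = N · v_2 = (2, -1, 0)ᵀ.

Sanity check: (A − (-2)·I) v_1 = (0, 0, 0)ᵀ = 0. ✓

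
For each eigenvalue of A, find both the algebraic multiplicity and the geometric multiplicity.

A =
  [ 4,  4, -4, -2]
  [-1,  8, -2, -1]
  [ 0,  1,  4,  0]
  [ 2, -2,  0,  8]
λ = 6: alg = 4, geom = 2

Step 1 — factor the characteristic polynomial to read off the algebraic multiplicities:
  χ_A(x) = (x - 6)^4

Step 2 — compute geometric multiplicities via the rank-nullity identity g(λ) = n − rank(A − λI):
  rank(A − (6)·I) = 2, so dim ker(A − (6)·I) = n − 2 = 2

Summary:
  λ = 6: algebraic multiplicity = 4, geometric multiplicity = 2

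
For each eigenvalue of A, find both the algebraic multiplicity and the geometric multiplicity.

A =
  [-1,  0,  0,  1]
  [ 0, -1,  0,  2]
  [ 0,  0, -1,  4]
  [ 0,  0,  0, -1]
λ = -1: alg = 4, geom = 3

Step 1 — factor the characteristic polynomial to read off the algebraic multiplicities:
  χ_A(x) = (x + 1)^4

Step 2 — compute geometric multiplicities via the rank-nullity identity g(λ) = n − rank(A − λI):
  rank(A − (-1)·I) = 1, so dim ker(A − (-1)·I) = n − 1 = 3

Summary:
  λ = -1: algebraic multiplicity = 4, geometric multiplicity = 3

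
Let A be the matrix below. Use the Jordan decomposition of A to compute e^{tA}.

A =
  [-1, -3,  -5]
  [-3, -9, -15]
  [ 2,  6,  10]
e^{tA} =
  [1 - t, -3*t, -5*t]
  [-3*t, 1 - 9*t, -15*t]
  [2*t, 6*t, 10*t + 1]

Strategy: write A = P · J · P⁻¹ where J is a Jordan canonical form, so e^{tA} = P · e^{tJ} · P⁻¹, and e^{tJ} can be computed block-by-block.

A has Jordan form
J =
  [0, 1, 0]
  [0, 0, 0]
  [0, 0, 0]
(up to reordering of blocks).

Per-block formulas:
  For a 1×1 block at λ = 0: exp(t · [0]) = [e^(0t)].
  For a 2×2 Jordan block J_2(0): exp(t · J_2(0)) = e^(0t)·(I + t·N), where N is the 2×2 nilpotent shift.

After assembling e^{tJ} and conjugating by P, we get:

e^{tA} =
  [1 - t, -3*t, -5*t]
  [-3*t, 1 - 9*t, -15*t]
  [2*t, 6*t, 10*t + 1]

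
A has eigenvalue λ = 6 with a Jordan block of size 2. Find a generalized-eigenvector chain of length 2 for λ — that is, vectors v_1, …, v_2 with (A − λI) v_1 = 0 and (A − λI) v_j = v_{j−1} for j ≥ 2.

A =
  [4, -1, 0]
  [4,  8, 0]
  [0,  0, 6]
A Jordan chain for λ = 6 of length 2:
v_1 = (-2, 4, 0)ᵀ
v_2 = (1, 0, 0)ᵀ

Let N = A − (6)·I. We want v_2 with N^2 v_2 = 0 but N^1 v_2 ≠ 0; then v_{j-1} := N · v_j for j = 2, …, 2.

Pick v_2 = (1, 0, 0)ᵀ.
Then v_1 = N · v_2 = (-2, 4, 0)ᵀ.

Sanity check: (A − (6)·I) v_1 = (0, 0, 0)ᵀ = 0. ✓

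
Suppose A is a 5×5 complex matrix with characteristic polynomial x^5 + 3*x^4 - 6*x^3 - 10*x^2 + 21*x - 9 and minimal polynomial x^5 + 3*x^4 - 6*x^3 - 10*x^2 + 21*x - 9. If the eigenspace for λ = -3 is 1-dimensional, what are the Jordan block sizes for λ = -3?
Block sizes for λ = -3: [2]

Step 1 — from the characteristic polynomial, algebraic multiplicity of λ = -3 is 2. From dim ker(A − (-3)·I) = 1, there are exactly 1 Jordan blocks for λ = -3.
Step 2 — from the minimal polynomial, the factor (x + 3)^2 tells us the largest block for λ = -3 has size 2.
Step 3 — with total size 2, 1 blocks, and largest block 2, the block sizes (in nonincreasing order) are [2].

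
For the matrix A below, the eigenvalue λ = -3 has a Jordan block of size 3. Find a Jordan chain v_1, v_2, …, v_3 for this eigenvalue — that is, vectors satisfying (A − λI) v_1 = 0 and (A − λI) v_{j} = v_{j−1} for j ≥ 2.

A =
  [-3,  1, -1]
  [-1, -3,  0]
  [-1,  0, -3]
A Jordan chain for λ = -3 of length 3:
v_1 = (0, -1, -1)ᵀ
v_2 = (1, 0, 0)ᵀ
v_3 = (0, 1, 0)ᵀ

Let N = A − (-3)·I. We want v_3 with N^3 v_3 = 0 but N^2 v_3 ≠ 0; then v_{j-1} := N · v_j for j = 3, …, 2.

Pick v_3 = (0, 1, 0)ᵀ.
Then v_2 = N · v_3 = (1, 0, 0)ᵀ.
Then v_1 = N · v_2 = (0, -1, -1)ᵀ.

Sanity check: (A − (-3)·I) v_1 = (0, 0, 0)ᵀ = 0. ✓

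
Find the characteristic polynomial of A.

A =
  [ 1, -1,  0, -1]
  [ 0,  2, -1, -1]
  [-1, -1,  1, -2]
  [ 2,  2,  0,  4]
x^4 - 8*x^3 + 24*x^2 - 32*x + 16

Expanding det(x·I − A) (e.g. by cofactor expansion or by noting that A is similar to its Jordan form J, which has the same characteristic polynomial as A) gives
  χ_A(x) = x^4 - 8*x^3 + 24*x^2 - 32*x + 16
which factors as (x - 2)^4. The eigenvalues (with algebraic multiplicities) are λ = 2 with multiplicity 4.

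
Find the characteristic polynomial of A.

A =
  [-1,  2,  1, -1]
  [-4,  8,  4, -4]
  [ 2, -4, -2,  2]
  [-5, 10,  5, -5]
x^4

Expanding det(x·I − A) (e.g. by cofactor expansion or by noting that A is similar to its Jordan form J, which has the same characteristic polynomial as A) gives
  χ_A(x) = x^4
which factors as x^4. The eigenvalues (with algebraic multiplicities) are λ = 0 with multiplicity 4.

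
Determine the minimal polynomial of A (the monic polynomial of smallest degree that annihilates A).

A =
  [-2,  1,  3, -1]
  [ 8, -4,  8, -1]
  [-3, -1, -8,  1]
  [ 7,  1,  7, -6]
x^3 + 15*x^2 + 75*x + 125

The characteristic polynomial is χ_A(x) = (x + 5)^4, so the eigenvalues are known. The minimal polynomial is
  m_A(x) = Π_λ (x − λ)^{k_λ}
where k_λ is the size of the *largest* Jordan block for λ (equivalently, the smallest k with (A − λI)^k v = 0 for every generalised eigenvector v of λ).

  λ = -5: largest Jordan block has size 3, contributing (x + 5)^3

So m_A(x) = (x + 5)^3 = x^3 + 15*x^2 + 75*x + 125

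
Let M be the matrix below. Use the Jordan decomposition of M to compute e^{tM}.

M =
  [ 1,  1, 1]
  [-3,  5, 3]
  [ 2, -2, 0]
e^{tM} =
  [-t*exp(2*t) + exp(2*t), t*exp(2*t), t*exp(2*t)]
  [-3*t*exp(2*t), 3*t*exp(2*t) + exp(2*t), 3*t*exp(2*t)]
  [2*t*exp(2*t), -2*t*exp(2*t), -2*t*exp(2*t) + exp(2*t)]

Strategy: write M = P · J · P⁻¹ where J is a Jordan canonical form, so e^{tM} = P · e^{tJ} · P⁻¹, and e^{tJ} can be computed block-by-block.

M has Jordan form
J =
  [2, 1, 0]
  [0, 2, 0]
  [0, 0, 2]
(up to reordering of blocks).

Per-block formulas:
  For a 2×2 Jordan block J_2(2): exp(t · J_2(2)) = e^(2t)·(I + t·N), where N is the 2×2 nilpotent shift.
  For a 1×1 block at λ = 2: exp(t · [2]) = [e^(2t)].

After assembling e^{tJ} and conjugating by P, we get:

e^{tM} =
  [-t*exp(2*t) + exp(2*t), t*exp(2*t), t*exp(2*t)]
  [-3*t*exp(2*t), 3*t*exp(2*t) + exp(2*t), 3*t*exp(2*t)]
  [2*t*exp(2*t), -2*t*exp(2*t), -2*t*exp(2*t) + exp(2*t)]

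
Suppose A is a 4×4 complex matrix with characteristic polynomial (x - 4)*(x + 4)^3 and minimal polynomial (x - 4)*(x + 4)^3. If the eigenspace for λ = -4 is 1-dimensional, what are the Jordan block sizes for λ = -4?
Block sizes for λ = -4: [3]

Step 1 — from the characteristic polynomial, algebraic multiplicity of λ = -4 is 3. From dim ker(A − (-4)·I) = 1, there are exactly 1 Jordan blocks for λ = -4.
Step 2 — from the minimal polynomial, the factor (x + 4)^3 tells us the largest block for λ = -4 has size 3.
Step 3 — with total size 3, 1 blocks, and largest block 3, the block sizes (in nonincreasing order) are [3].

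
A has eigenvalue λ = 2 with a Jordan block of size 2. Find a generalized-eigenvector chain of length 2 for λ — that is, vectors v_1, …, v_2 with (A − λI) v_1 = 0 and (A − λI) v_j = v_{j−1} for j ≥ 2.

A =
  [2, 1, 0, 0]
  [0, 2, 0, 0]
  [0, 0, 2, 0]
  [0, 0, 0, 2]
A Jordan chain for λ = 2 of length 2:
v_1 = (1, 0, 0, 0)ᵀ
v_2 = (0, 1, 0, 0)ᵀ

Let N = A − (2)·I. We want v_2 with N^2 v_2 = 0 but N^1 v_2 ≠ 0; then v_{j-1} := N · v_j for j = 2, …, 2.

Pick v_2 = (0, 1, 0, 0)ᵀ.
Then v_1 = N · v_2 = (1, 0, 0, 0)ᵀ.

Sanity check: (A − (2)·I) v_1 = (0, 0, 0, 0)ᵀ = 0. ✓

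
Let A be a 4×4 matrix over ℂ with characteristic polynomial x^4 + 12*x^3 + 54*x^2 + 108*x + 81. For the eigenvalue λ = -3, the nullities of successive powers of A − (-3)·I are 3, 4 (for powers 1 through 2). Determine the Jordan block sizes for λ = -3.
Block sizes for λ = -3: [2, 1, 1]

From the dimensions of kernels of powers, the number of Jordan blocks of size at least j is d_j − d_{j−1} where d_j = dim ker(N^j) (with d_0 = 0). Computing the differences gives [3, 1].
The number of blocks of size exactly k is (#blocks of size ≥ k) − (#blocks of size ≥ k + 1), so the partition is: 2 block(s) of size 1, 1 block(s) of size 2.
In nonincreasing order the block sizes are [2, 1, 1].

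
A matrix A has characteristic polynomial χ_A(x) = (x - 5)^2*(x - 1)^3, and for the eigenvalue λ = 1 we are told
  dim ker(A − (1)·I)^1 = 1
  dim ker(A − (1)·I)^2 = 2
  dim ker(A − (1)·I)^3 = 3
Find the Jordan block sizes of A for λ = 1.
Block sizes for λ = 1: [3]

From the dimensions of kernels of powers, the number of Jordan blocks of size at least j is d_j − d_{j−1} where d_j = dim ker(N^j) (with d_0 = 0). Computing the differences gives [1, 1, 1].
The number of blocks of size exactly k is (#blocks of size ≥ k) − (#blocks of size ≥ k + 1), so the partition is: 1 block(s) of size 3.
In nonincreasing order the block sizes are [3].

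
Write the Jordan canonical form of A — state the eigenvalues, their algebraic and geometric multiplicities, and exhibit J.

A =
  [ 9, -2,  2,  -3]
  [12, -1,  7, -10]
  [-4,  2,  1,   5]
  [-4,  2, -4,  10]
J_1(4) ⊕ J_2(5) ⊕ J_1(5)

The characteristic polynomial is
  det(x·I − A) = x^4 - 19*x^3 + 135*x^2 - 425*x + 500 = (x - 5)^3*(x - 4)

Eigenvalues and multiplicities (the geometric multiplicity of λ is n − rank(A − λI), which equals the number of Jordan blocks for λ):
  λ = 4: algebraic multiplicity = 1, geometric multiplicity = 1
  λ = 5: algebraic multiplicity = 3, geometric multiplicity = 2

Determining the block sizes for each eigenvalue:
  λ = 4: one block (gm = 1), so the single block has size am = 1 → block sizes [1]
  λ = 5: 2 blocks summing to 3 forces exactly one block of size 2 and the rest size 1 → block sizes [2, 1]

Assembling the blocks gives a Jordan form
J =
  [4, 0, 0, 0]
  [0, 5, 1, 0]
  [0, 0, 5, 0]
  [0, 0, 0, 5]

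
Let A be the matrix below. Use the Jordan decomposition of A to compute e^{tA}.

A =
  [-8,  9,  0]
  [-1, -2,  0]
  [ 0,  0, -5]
e^{tA} =
  [-3*t*exp(-5*t) + exp(-5*t), 9*t*exp(-5*t), 0]
  [-t*exp(-5*t), 3*t*exp(-5*t) + exp(-5*t), 0]
  [0, 0, exp(-5*t)]

Strategy: write A = P · J · P⁻¹ where J is a Jordan canonical form, so e^{tA} = P · e^{tJ} · P⁻¹, and e^{tJ} can be computed block-by-block.

A has Jordan form
J =
  [-5,  1,  0]
  [ 0, -5,  0]
  [ 0,  0, -5]
(up to reordering of blocks).

Per-block formulas:
  For a 1×1 block at λ = -5: exp(t · [-5]) = [e^(-5t)].
  For a 2×2 Jordan block J_2(-5): exp(t · J_2(-5)) = e^(-5t)·(I + t·N), where N is the 2×2 nilpotent shift.

After assembling e^{tJ} and conjugating by P, we get:

e^{tA} =
  [-3*t*exp(-5*t) + exp(-5*t), 9*t*exp(-5*t), 0]
  [-t*exp(-5*t), 3*t*exp(-5*t) + exp(-5*t), 0]
  [0, 0, exp(-5*t)]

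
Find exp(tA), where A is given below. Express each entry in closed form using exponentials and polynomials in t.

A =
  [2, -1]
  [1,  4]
e^{tA} =
  [-t*exp(3*t) + exp(3*t), -t*exp(3*t)]
  [t*exp(3*t), t*exp(3*t) + exp(3*t)]

Strategy: write A = P · J · P⁻¹ where J is a Jordan canonical form, so e^{tA} = P · e^{tJ} · P⁻¹, and e^{tJ} can be computed block-by-block.

A has Jordan form
J =
  [3, 1]
  [0, 3]
(up to reordering of blocks).

Per-block formulas:
  For a 2×2 Jordan block J_2(3): exp(t · J_2(3)) = e^(3t)·(I + t·N), where N is the 2×2 nilpotent shift.

After assembling e^{tJ} and conjugating by P, we get:

e^{tA} =
  [-t*exp(3*t) + exp(3*t), -t*exp(3*t)]
  [t*exp(3*t), t*exp(3*t) + exp(3*t)]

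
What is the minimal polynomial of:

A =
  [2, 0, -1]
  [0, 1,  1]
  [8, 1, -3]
x^3

The characteristic polynomial is χ_A(x) = x^3, so the eigenvalues are known. The minimal polynomial is
  m_A(x) = Π_λ (x − λ)^{k_λ}
where k_λ is the size of the *largest* Jordan block for λ (equivalently, the smallest k with (A − λI)^k v = 0 for every generalised eigenvector v of λ).

  λ = 0: largest Jordan block has size 3, contributing (x − 0)^3

So m_A(x) = x^3 = x^3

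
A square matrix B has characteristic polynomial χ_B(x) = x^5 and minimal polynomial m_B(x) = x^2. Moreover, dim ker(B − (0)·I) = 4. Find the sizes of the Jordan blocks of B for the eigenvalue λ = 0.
Block sizes for λ = 0: [2, 1, 1, 1]

Step 1 — from the characteristic polynomial, algebraic multiplicity of λ = 0 is 5. From dim ker(B − (0)·I) = 4, there are exactly 4 Jordan blocks for λ = 0.
Step 2 — from the minimal polynomial, the factor (x − 0)^2 tells us the largest block for λ = 0 has size 2.
Step 3 — with total size 5, 4 blocks, and largest block 2, the block sizes (in nonincreasing order) are [2, 1, 1, 1].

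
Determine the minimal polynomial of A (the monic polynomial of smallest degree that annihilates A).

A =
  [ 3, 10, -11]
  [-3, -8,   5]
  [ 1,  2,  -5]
x^3 + 10*x^2 + 32*x + 32

The characteristic polynomial is χ_A(x) = (x + 2)*(x + 4)^2, so the eigenvalues are known. The minimal polynomial is
  m_A(x) = Π_λ (x − λ)^{k_λ}
where k_λ is the size of the *largest* Jordan block for λ (equivalently, the smallest k with (A − λI)^k v = 0 for every generalised eigenvector v of λ).

  λ = -4: largest Jordan block has size 2, contributing (x + 4)^2
  λ = -2: largest Jordan block has size 1, contributing (x + 2)

So m_A(x) = (x + 2)*(x + 4)^2 = x^3 + 10*x^2 + 32*x + 32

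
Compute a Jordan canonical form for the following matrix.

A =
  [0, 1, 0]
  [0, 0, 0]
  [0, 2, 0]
J_2(0) ⊕ J_1(0)

The characteristic polynomial is
  det(x·I − A) = x^3

Eigenvalues and multiplicities (the geometric multiplicity of λ is n − rank(A − λI), which equals the number of Jordan blocks for λ):
  λ = 0: algebraic multiplicity = 3, geometric multiplicity = 2

Determining the block sizes for each eigenvalue:
  λ = 0: 2 blocks summing to 3 forces exactly one block of size 2 and the rest size 1 → block sizes [2, 1]

Assembling the blocks gives a Jordan form
J =
  [0, 1, 0]
  [0, 0, 0]
  [0, 0, 0]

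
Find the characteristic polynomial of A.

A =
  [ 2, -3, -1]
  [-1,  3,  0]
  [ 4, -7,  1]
x^3 - 6*x^2 + 12*x - 8

Expanding det(x·I − A) (e.g. by cofactor expansion or by noting that A is similar to its Jordan form J, which has the same characteristic polynomial as A) gives
  χ_A(x) = x^3 - 6*x^2 + 12*x - 8
which factors as (x - 2)^3. The eigenvalues (with algebraic multiplicities) are λ = 2 with multiplicity 3.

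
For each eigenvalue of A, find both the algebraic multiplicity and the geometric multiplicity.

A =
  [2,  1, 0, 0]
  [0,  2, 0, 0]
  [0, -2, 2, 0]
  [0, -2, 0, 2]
λ = 2: alg = 4, geom = 3

Step 1 — factor the characteristic polynomial to read off the algebraic multiplicities:
  χ_A(x) = (x - 2)^4

Step 2 — compute geometric multiplicities via the rank-nullity identity g(λ) = n − rank(A − λI):
  rank(A − (2)·I) = 1, so dim ker(A − (2)·I) = n − 1 = 3

Summary:
  λ = 2: algebraic multiplicity = 4, geometric multiplicity = 3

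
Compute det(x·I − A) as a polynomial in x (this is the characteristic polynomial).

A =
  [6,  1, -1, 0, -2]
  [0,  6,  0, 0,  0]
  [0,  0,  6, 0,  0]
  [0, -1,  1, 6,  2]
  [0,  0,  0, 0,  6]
x^5 - 30*x^4 + 360*x^3 - 2160*x^2 + 6480*x - 7776

Expanding det(x·I − A) (e.g. by cofactor expansion or by noting that A is similar to its Jordan form J, which has the same characteristic polynomial as A) gives
  χ_A(x) = x^5 - 30*x^4 + 360*x^3 - 2160*x^2 + 6480*x - 7776
which factors as (x - 6)^5. The eigenvalues (with algebraic multiplicities) are λ = 6 with multiplicity 5.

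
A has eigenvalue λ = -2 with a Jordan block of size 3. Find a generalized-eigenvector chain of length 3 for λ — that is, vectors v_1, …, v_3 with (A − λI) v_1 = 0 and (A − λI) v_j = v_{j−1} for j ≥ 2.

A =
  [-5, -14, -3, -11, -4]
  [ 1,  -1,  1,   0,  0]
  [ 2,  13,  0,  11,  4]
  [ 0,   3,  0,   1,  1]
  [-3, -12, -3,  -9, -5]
A Jordan chain for λ = -2 of length 3:
v_1 = (1, 0, -1, 0, 0)ᵀ
v_2 = (-3, 1, 2, 0, -3)ᵀ
v_3 = (1, 0, 0, 0, 0)ᵀ

Let N = A − (-2)·I. We want v_3 with N^3 v_3 = 0 but N^2 v_3 ≠ 0; then v_{j-1} := N · v_j for j = 3, …, 2.

Pick v_3 = (1, 0, 0, 0, 0)ᵀ.
Then v_2 = N · v_3 = (-3, 1, 2, 0, -3)ᵀ.
Then v_1 = N · v_2 = (1, 0, -1, 0, 0)ᵀ.

Sanity check: (A − (-2)·I) v_1 = (0, 0, 0, 0, 0)ᵀ = 0. ✓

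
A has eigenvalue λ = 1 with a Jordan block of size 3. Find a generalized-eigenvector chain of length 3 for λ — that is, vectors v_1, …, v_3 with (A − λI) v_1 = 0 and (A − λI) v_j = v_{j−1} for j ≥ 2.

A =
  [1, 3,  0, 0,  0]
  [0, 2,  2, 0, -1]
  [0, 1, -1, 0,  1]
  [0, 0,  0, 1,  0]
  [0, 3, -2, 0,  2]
A Jordan chain for λ = 1 of length 3:
v_1 = (3, 0, 2, 0, 4)ᵀ
v_2 = (3, 1, 1, 0, 3)ᵀ
v_3 = (0, 1, 0, 0, 0)ᵀ

Let N = A − (1)·I. We want v_3 with N^3 v_3 = 0 but N^2 v_3 ≠ 0; then v_{j-1} := N · v_j for j = 3, …, 2.

Pick v_3 = (0, 1, 0, 0, 0)ᵀ.
Then v_2 = N · v_3 = (3, 1, 1, 0, 3)ᵀ.
Then v_1 = N · v_2 = (3, 0, 2, 0, 4)ᵀ.

Sanity check: (A − (1)·I) v_1 = (0, 0, 0, 0, 0)ᵀ = 0. ✓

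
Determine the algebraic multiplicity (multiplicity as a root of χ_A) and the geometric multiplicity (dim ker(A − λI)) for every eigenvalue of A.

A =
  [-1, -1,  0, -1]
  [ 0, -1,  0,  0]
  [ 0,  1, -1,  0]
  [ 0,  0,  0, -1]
λ = -1: alg = 4, geom = 2

Step 1 — factor the characteristic polynomial to read off the algebraic multiplicities:
  χ_A(x) = (x + 1)^4

Step 2 — compute geometric multiplicities via the rank-nullity identity g(λ) = n − rank(A − λI):
  rank(A − (-1)·I) = 2, so dim ker(A − (-1)·I) = n − 2 = 2

Summary:
  λ = -1: algebraic multiplicity = 4, geometric multiplicity = 2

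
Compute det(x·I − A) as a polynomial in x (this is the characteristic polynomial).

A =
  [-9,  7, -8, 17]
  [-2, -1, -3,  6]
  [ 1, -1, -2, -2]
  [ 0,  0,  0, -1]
x^4 + 13*x^3 + 60*x^2 + 112*x + 64

Expanding det(x·I − A) (e.g. by cofactor expansion or by noting that A is similar to its Jordan form J, which has the same characteristic polynomial as A) gives
  χ_A(x) = x^4 + 13*x^3 + 60*x^2 + 112*x + 64
which factors as (x + 1)*(x + 4)^3. The eigenvalues (with algebraic multiplicities) are λ = -4 with multiplicity 3, λ = -1 with multiplicity 1.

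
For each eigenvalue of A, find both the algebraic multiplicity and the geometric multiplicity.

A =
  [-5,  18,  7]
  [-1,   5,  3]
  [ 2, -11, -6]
λ = -2: alg = 3, geom = 1

Step 1 — factor the characteristic polynomial to read off the algebraic multiplicities:
  χ_A(x) = (x + 2)^3

Step 2 — compute geometric multiplicities via the rank-nullity identity g(λ) = n − rank(A − λI):
  rank(A − (-2)·I) = 2, so dim ker(A − (-2)·I) = n − 2 = 1

Summary:
  λ = -2: algebraic multiplicity = 3, geometric multiplicity = 1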